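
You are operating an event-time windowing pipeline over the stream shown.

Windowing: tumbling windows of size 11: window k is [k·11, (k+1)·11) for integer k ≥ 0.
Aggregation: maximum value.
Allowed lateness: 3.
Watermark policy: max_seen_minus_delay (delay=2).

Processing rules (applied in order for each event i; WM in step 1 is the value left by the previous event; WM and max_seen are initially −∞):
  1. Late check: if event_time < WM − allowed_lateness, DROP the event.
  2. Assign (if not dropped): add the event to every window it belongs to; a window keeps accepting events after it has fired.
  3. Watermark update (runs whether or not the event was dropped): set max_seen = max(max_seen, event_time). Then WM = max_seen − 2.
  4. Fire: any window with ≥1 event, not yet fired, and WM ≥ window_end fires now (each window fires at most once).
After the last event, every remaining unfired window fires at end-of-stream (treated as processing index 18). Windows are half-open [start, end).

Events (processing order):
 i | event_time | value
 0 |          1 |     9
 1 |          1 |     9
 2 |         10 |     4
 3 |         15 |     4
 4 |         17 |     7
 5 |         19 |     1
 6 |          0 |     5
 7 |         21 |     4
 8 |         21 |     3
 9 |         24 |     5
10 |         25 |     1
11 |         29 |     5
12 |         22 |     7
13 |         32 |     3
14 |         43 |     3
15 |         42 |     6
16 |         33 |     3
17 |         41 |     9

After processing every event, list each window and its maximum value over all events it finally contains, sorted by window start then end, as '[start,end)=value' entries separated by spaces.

i=0 t=1 v=9: → [0,11); WM=-1
i=1 t=1 v=9: → [0,11); WM=-1
i=2 t=10 v=4: → [0,11); WM=8
i=3 t=15 v=4: → [11,22); WM=13; [0,11) fires=9
i=4 t=17 v=7: → [11,22); WM=15
i=5 t=19 v=1: → [11,22); WM=17
i=6 t=0 v=5: DROP (t<17-3); WM=17
i=7 t=21 v=4: → [11,22); WM=19
i=8 t=21 v=3: → [11,22); WM=19
i=9 t=24 v=5: → [22,33); WM=22; [11,22) fires=7
i=10 t=25 v=1: → [22,33); WM=23
i=11 t=29 v=5: → [22,33); WM=27
i=12 t=22 v=7: DROP (t<27-3); WM=27
i=13 t=32 v=3: → [22,33); WM=30
i=14 t=43 v=3: → [33,44); WM=41; [22,33) fires=5
i=15 t=42 v=6: → [33,44); WM=41
i=16 t=33 v=3: DROP (t<41-3); WM=41
i=17 t=41 v=9: → [33,44); WM=41

[0,11)=9 [11,22)=7 [22,33)=5 [33,44)=9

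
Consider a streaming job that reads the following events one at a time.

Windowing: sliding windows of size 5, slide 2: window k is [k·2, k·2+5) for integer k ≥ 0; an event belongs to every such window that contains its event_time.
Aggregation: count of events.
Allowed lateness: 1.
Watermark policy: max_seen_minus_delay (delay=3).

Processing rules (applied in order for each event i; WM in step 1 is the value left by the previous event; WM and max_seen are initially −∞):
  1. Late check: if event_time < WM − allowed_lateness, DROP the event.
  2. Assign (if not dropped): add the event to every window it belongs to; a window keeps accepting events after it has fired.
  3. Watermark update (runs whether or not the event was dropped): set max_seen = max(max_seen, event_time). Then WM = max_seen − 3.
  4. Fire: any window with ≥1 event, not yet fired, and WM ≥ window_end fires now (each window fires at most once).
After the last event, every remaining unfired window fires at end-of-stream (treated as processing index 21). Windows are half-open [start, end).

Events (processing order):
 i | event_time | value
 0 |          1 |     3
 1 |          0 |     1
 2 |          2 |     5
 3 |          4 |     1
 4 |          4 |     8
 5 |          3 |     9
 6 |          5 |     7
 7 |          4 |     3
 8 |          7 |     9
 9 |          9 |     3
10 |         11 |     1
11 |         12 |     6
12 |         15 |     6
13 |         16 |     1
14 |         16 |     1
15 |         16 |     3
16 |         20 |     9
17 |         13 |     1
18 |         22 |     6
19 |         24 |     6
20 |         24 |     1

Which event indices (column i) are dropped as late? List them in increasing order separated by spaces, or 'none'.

17

i=0 t=1 v=3: → [0,5); WM=-2
i=1 t=0 v=1: → [0,5); WM=-2
i=2 t=2 v=5: → [2,7),[0,5); WM=-1
i=3 t=4 v=1: → [4,9),[2,7),[0,5); WM=1
i=4 t=4 v=8: → [4,9),[2,7),[0,5); WM=1
i=5 t=3 v=9: → [2,7),[0,5); WM=1
i=6 t=5 v=7: → [4,9),[2,7); WM=2
i=7 t=4 v=3: → [4,9),[2,7),[0,5); WM=2
i=8 t=7 v=9: → [6,11),[4,9); WM=4
i=9 t=9 v=3: → [8,13),[6,11); WM=6; [0,5) fires=7
i=10 t=11 v=1: → [10,15),[8,13); WM=8; [2,7) fires=6
i=11 t=12 v=6: → [12,17),[10,15),[8,13); WM=9; [4,9) fires=5
i=12 t=15 v=6: → [14,19),[12,17); WM=12; [6,11) fires=2
i=13 t=16 v=1: → [16,21),[14,19),[12,17); WM=13; [8,13) fires=3
i=14 t=16 v=1: → [16,21),[14,19),[12,17); WM=13
i=15 t=16 v=3: → [16,21),[14,19),[12,17); WM=13
i=16 t=20 v=9: → [20,25),[18,23),[16,21); WM=17; [10,15) fires=2 [12,17) fires=5
i=17 t=13 v=1: DROP (t<17-1); WM=17
i=18 t=22 v=6: → [22,27),[20,25),[18,23); WM=19; [14,19) fires=4
i=19 t=24 v=6: → [24,29),[22,27),[20,25); WM=21; [16,21) fires=4
i=20 t=24 v=1: → [24,29),[22,27),[20,25); WM=21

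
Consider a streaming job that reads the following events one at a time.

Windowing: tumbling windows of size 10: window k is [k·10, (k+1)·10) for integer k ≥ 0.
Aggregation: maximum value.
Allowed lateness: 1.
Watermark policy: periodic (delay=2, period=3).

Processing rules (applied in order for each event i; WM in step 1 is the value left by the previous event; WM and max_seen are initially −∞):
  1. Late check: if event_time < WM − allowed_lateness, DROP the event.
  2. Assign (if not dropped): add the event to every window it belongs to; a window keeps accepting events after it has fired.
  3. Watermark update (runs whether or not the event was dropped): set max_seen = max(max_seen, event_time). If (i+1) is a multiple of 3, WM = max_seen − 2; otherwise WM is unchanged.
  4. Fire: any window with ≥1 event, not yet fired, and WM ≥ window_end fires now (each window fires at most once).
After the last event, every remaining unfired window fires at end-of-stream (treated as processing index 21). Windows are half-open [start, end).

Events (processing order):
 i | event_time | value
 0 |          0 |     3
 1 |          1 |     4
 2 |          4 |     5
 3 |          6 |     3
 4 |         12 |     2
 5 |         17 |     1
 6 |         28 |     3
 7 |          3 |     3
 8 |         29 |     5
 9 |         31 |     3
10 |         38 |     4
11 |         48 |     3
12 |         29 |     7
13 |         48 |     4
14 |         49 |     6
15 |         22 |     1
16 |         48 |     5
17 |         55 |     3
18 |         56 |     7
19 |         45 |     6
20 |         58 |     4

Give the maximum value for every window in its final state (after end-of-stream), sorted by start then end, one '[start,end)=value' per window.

[0,10)=5 [10,20)=2 [20,30)=5 [30,40)=4 [40,50)=6 [50,60)=7

i=0 t=0 v=3: → [0,10); WM=−∞
i=1 t=1 v=4: → [0,10); WM=−∞
i=2 t=4 v=5: → [0,10); WM=2
i=3 t=6 v=3: → [0,10); WM=2
i=4 t=12 v=2: → [10,20); WM=2
i=5 t=17 v=1: → [10,20); WM=15; [0,10) fires=5
i=6 t=28 v=3: → [20,30); WM=15
i=7 t=3 v=3: DROP (t<15-1); WM=15
i=8 t=29 v=5: → [20,30); WM=27; [10,20) fires=2
i=9 t=31 v=3: → [30,40); WM=27
i=10 t=38 v=4: → [30,40); WM=27
i=11 t=48 v=3: → [40,50); WM=46; [20,30) fires=5 [30,40) fires=4
i=12 t=29 v=7: DROP (t<46-1); WM=46
i=13 t=48 v=4: → [40,50); WM=46
i=14 t=49 v=6: → [40,50); WM=47
i=15 t=22 v=1: DROP (t<47-1); WM=47
i=16 t=48 v=5: → [40,50); WM=47
i=17 t=55 v=3: → [50,60); WM=53; [40,50) fires=6
i=18 t=56 v=7: → [50,60); WM=53
i=19 t=45 v=6: DROP (t<53-1); WM=53
i=20 t=58 v=4: → [50,60); WM=56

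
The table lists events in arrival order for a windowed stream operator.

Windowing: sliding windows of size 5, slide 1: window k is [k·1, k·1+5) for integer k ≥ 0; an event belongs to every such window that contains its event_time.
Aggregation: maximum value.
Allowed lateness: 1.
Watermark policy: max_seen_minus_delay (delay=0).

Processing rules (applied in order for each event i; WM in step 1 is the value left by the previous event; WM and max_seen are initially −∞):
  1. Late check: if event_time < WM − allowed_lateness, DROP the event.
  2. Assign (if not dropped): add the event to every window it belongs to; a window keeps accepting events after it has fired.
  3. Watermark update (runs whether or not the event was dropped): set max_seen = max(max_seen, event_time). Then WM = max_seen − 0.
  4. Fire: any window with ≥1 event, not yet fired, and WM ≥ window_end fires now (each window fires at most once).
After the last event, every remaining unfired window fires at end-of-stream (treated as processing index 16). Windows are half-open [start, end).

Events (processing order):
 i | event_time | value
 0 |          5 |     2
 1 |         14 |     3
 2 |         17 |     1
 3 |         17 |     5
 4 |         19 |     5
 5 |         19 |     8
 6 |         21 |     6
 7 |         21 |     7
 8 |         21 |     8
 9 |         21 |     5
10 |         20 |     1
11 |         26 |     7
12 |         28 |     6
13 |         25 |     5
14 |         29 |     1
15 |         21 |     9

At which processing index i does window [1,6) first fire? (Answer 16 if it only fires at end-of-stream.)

1

i=0 t=5 v=2: → [5,10),[4,9),[3,8),[2,7),[1,6); WM=5
i=1 t=14 v=3: → [14,19),[13,18),[12,17),[11,16),[10,15); WM=14; [1,6) fires=2 [2,7) fires=2 [3,8) fires=2 [4,9) fires=2 [5,10) fires=2
i=2 t=17 v=1: → [17,22),[16,21),[15,20),[14,19),[13,18); WM=17; [10,15) fires=3 [11,16) fires=3 [12,17) fires=3
i=3 t=17 v=5: → [17,22),[16,21),[15,20),[14,19),[13,18); WM=17
i=4 t=19 v=5: → [19,24),[18,23),[17,22),[16,21),[15,20); WM=19; [13,18) fires=5 [14,19) fires=5
i=5 t=19 v=8: → [19,24),[18,23),[17,22),[16,21),[15,20); WM=19
i=6 t=21 v=6: → [21,26),[20,25),[19,24),[18,23),[17,22); WM=21; [15,20) fires=8 [16,21) fires=8
i=7 t=21 v=7: → [21,26),[20,25),[19,24),[18,23),[17,22); WM=21
i=8 t=21 v=8: → [21,26),[20,25),[19,24),[18,23),[17,22); WM=21
i=9 t=21 v=5: → [21,26),[20,25),[19,24),[18,23),[17,22); WM=21
i=10 t=20 v=1: → [20,25),[19,24),[18,23),[17,22),[16,21); WM=21
i=11 t=26 v=7: → [26,31),[25,30),[24,29),[23,28),[22,27); WM=26; [17,22) fires=8 [18,23) fires=8 [19,24) fires=8 [20,25) fires=8 [21,26) fires=8
i=12 t=28 v=6: → [28,33),[27,32),[26,31),[25,30),[24,29); WM=28; [22,27) fires=7 [23,28) fires=7
i=13 t=25 v=5: DROP (t<28-1); WM=28
i=14 t=29 v=1: → [29,34),[28,33),[27,32),[26,31),[25,30); WM=29; [24,29) fires=7
i=15 t=21 v=9: DROP (t<29-1); WM=29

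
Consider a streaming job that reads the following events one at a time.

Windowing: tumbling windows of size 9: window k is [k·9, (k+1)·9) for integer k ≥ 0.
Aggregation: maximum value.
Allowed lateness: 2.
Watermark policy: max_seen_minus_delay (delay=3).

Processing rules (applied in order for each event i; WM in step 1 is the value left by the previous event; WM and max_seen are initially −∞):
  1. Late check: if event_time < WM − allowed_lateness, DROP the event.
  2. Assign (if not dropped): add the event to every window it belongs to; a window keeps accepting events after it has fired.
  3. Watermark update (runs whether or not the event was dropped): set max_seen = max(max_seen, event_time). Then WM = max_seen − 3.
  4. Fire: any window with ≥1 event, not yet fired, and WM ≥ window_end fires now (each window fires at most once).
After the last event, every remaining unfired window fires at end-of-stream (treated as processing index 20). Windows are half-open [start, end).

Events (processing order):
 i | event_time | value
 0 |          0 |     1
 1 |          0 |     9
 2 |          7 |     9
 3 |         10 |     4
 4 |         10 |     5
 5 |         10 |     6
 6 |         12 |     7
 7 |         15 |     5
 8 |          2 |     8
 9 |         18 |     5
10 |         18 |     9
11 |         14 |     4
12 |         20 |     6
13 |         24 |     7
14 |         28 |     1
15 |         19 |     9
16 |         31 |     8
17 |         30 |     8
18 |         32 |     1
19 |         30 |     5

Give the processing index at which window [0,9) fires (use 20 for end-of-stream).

i=0 t=0 v=1: → [0,9); WM=-3
i=1 t=0 v=9: → [0,9); WM=-3
i=2 t=7 v=9: → [0,9); WM=4
i=3 t=10 v=4: → [9,18); WM=7
i=4 t=10 v=5: → [9,18); WM=7
i=5 t=10 v=6: → [9,18); WM=7
i=6 t=12 v=7: → [9,18); WM=9; [0,9) fires=9
i=7 t=15 v=5: → [9,18); WM=12
i=8 t=2 v=8: DROP (t<12-2); WM=12
i=9 t=18 v=5: → [18,27); WM=15
i=10 t=18 v=9: → [18,27); WM=15
i=11 t=14 v=4: → [9,18); WM=15
i=12 t=20 v=6: → [18,27); WM=17
i=13 t=24 v=7: → [18,27); WM=21; [9,18) fires=7
i=14 t=28 v=1: → [27,36); WM=25
i=15 t=19 v=9: DROP (t<25-2); WM=25
i=16 t=31 v=8: → [27,36); WM=28; [18,27) fires=9
i=17 t=30 v=8: → [27,36); WM=28
i=18 t=32 v=1: → [27,36); WM=29
i=19 t=30 v=5: → [27,36); WM=29

6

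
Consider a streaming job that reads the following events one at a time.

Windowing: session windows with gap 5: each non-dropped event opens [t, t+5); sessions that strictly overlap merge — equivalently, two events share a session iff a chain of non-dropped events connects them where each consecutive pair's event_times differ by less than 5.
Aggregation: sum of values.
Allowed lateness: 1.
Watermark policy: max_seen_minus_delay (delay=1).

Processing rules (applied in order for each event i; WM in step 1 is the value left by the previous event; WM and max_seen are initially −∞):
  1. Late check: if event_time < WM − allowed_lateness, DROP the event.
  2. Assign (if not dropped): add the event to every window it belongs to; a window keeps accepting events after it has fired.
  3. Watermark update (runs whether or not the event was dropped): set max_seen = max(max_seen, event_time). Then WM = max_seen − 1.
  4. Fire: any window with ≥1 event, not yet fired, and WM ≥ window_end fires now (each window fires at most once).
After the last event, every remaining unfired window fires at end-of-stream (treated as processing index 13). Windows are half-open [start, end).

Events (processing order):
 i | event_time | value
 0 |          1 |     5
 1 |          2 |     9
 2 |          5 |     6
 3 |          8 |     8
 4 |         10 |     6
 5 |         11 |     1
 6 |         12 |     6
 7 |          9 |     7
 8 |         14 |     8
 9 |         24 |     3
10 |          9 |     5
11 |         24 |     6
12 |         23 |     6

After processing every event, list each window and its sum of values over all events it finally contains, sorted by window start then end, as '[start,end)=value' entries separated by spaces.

[1,19)=49 [23,29)=15

i=0 t=1 v=5: → [1,6); WM=0
i=1 t=2 v=9: → [1,7); WM=1
i=2 t=5 v=6: → [1,10); WM=4
i=3 t=8 v=8: → [1,13); WM=7
i=4 t=10 v=6: → [1,15); WM=9
i=5 t=11 v=1: → [1,16); WM=10
i=6 t=12 v=6: → [1,17); WM=11
i=7 t=9 v=7: DROP (t<11-1); WM=11
i=8 t=14 v=8: → [1,19); WM=13
i=9 t=24 v=3: → [24,29); WM=23
i=10 t=9 v=5: DROP (t<23-1); WM=23
i=11 t=24 v=6: → [24,29); WM=23
i=12 t=23 v=6: → [23,29); WM=23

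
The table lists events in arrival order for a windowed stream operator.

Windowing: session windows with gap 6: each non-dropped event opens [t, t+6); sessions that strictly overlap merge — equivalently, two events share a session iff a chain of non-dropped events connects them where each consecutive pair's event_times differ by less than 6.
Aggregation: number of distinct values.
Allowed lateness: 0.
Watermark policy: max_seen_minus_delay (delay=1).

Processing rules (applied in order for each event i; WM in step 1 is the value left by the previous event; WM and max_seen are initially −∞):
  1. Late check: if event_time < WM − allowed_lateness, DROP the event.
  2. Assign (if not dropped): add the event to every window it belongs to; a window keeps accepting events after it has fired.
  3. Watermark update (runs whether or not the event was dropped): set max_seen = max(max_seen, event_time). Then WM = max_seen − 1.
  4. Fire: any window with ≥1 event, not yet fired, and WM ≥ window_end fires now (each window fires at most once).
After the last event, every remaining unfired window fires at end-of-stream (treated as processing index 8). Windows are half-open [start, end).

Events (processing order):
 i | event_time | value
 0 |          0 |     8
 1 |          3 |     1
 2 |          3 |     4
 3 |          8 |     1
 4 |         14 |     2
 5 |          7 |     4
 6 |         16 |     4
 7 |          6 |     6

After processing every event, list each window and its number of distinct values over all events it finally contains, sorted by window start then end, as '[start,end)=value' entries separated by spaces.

i=0 t=0 v=8: → [0,6); WM=-1
i=1 t=3 v=1: → [0,9); WM=2
i=2 t=3 v=4: → [0,9); WM=2
i=3 t=8 v=1: → [0,14); WM=7
i=4 t=14 v=2: → [14,20); WM=13
i=5 t=7 v=4: DROP (t<13-0); WM=13
i=6 t=16 v=4: → [14,22); WM=15
i=7 t=6 v=6: DROP (t<15-0); WM=15

[0,14)=3 [14,22)=2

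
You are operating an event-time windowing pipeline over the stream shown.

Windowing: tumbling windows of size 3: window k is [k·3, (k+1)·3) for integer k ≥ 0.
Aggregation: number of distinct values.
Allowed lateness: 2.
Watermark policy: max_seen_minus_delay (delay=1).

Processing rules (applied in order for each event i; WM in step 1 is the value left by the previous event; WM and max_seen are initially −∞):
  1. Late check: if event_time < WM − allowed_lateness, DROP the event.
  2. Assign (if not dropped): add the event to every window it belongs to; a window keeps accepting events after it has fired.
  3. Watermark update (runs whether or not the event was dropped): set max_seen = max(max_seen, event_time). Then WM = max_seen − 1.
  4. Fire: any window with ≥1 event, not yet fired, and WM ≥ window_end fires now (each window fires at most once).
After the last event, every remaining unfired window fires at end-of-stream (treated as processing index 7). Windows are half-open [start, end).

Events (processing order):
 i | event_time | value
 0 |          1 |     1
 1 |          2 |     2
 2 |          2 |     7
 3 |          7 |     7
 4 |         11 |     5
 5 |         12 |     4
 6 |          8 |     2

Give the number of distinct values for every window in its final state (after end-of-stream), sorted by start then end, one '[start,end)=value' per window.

i=0 t=1 v=1: → [0,3); WM=0
i=1 t=2 v=2: → [0,3); WM=1
i=2 t=2 v=7: → [0,3); WM=1
i=3 t=7 v=7: → [6,9); WM=6; [0,3) fires=3
i=4 t=11 v=5: → [9,12); WM=10; [6,9) fires=1
i=5 t=12 v=4: → [12,15); WM=11
i=6 t=8 v=2: DROP (t<11-2); WM=11

[0,3)=3 [6,9)=1 [9,12)=1 [12,15)=1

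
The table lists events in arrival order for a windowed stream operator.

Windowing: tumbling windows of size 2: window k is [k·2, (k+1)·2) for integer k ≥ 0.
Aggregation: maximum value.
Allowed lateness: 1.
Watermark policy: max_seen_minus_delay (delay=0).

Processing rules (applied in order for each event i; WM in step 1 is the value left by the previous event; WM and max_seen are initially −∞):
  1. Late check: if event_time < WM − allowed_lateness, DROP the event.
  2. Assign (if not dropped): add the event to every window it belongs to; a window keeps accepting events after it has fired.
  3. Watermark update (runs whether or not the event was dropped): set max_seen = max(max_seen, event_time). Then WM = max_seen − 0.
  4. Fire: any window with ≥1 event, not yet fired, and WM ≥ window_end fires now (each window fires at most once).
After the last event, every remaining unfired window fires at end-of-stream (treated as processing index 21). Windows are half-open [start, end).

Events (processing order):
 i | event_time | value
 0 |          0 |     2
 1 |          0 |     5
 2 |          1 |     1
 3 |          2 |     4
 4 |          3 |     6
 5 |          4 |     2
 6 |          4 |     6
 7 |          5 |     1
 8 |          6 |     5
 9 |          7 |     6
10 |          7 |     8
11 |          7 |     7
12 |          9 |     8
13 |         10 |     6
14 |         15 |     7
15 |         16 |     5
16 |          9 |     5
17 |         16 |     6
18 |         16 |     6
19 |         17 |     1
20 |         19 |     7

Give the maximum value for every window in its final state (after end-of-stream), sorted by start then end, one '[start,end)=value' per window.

i=0 t=0 v=2: → [0,2); WM=0
i=1 t=0 v=5: → [0,2); WM=0
i=2 t=1 v=1: → [0,2); WM=1
i=3 t=2 v=4: → [2,4); WM=2; [0,2) fires=5
i=4 t=3 v=6: → [2,4); WM=3
i=5 t=4 v=2: → [4,6); WM=4; [2,4) fires=6
i=6 t=4 v=6: → [4,6); WM=4
i=7 t=5 v=1: → [4,6); WM=5
i=8 t=6 v=5: → [6,8); WM=6; [4,6) fires=6
i=9 t=7 v=6: → [6,8); WM=7
i=10 t=7 v=8: → [6,8); WM=7
i=11 t=7 v=7: → [6,8); WM=7
i=12 t=9 v=8: → [8,10); WM=9; [6,8) fires=8
i=13 t=10 v=6: → [10,12); WM=10; [8,10) fires=8
i=14 t=15 v=7: → [14,16); WM=15; [10,12) fires=6
i=15 t=16 v=5: → [16,18); WM=16; [14,16) fires=7
i=16 t=9 v=5: DROP (t<16-1); WM=16
i=17 t=16 v=6: → [16,18); WM=16
i=18 t=16 v=6: → [16,18); WM=16
i=19 t=17 v=1: → [16,18); WM=17
i=20 t=19 v=7: → [18,20); WM=19; [16,18) fires=6

[0,2)=5 [2,4)=6 [4,6)=6 [6,8)=8 [8,10)=8 [10,12)=6 [14,16)=7 [16,18)=6 [18,20)=7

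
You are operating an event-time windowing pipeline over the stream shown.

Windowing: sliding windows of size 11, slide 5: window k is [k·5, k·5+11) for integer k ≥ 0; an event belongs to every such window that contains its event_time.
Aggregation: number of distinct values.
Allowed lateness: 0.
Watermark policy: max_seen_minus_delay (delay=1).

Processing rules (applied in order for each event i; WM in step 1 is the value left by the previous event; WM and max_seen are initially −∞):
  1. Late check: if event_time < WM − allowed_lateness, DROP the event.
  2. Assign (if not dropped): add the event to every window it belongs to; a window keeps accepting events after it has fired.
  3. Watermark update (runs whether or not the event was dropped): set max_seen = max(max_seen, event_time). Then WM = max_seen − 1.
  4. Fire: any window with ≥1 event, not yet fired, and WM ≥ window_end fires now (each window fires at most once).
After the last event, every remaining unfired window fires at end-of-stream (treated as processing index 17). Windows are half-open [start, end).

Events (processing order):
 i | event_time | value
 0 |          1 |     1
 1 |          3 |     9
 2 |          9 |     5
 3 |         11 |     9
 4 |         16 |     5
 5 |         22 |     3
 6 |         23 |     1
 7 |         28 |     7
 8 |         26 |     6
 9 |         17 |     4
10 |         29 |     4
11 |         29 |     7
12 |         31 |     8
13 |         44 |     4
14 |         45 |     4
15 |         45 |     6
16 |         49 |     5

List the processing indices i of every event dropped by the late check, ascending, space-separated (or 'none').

i=0 t=1 v=1: → [0,11); WM=0
i=1 t=3 v=9: → [0,11); WM=2
i=2 t=9 v=5: → [5,16),[0,11); WM=8
i=3 t=11 v=9: → [10,21),[5,16); WM=10
i=4 t=16 v=5: → [15,26),[10,21); WM=15; [0,11) fires=3
i=5 t=22 v=3: → [20,31),[15,26); WM=21; [5,16) fires=2 [10,21) fires=2
i=6 t=23 v=1: → [20,31),[15,26); WM=22
i=7 t=28 v=7: → [25,36),[20,31); WM=27; [15,26) fires=3
i=8 t=26 v=6: DROP (t<27-0); WM=27
i=9 t=17 v=4: DROP (t<27-0); WM=27
i=10 t=29 v=4: → [25,36),[20,31); WM=28
i=11 t=29 v=7: → [25,36),[20,31); WM=28
i=12 t=31 v=8: → [30,41),[25,36); WM=30
i=13 t=44 v=4: → [40,51),[35,46); WM=43; [20,31) fires=4 [25,36) fires=3 [30,41) fires=1
i=14 t=45 v=4: → [45,56),[40,51),[35,46); WM=44
i=15 t=45 v=6: → [45,56),[40,51),[35,46); WM=44
i=16 t=49 v=5: → [45,56),[40,51); WM=48; [35,46) fires=2

8 9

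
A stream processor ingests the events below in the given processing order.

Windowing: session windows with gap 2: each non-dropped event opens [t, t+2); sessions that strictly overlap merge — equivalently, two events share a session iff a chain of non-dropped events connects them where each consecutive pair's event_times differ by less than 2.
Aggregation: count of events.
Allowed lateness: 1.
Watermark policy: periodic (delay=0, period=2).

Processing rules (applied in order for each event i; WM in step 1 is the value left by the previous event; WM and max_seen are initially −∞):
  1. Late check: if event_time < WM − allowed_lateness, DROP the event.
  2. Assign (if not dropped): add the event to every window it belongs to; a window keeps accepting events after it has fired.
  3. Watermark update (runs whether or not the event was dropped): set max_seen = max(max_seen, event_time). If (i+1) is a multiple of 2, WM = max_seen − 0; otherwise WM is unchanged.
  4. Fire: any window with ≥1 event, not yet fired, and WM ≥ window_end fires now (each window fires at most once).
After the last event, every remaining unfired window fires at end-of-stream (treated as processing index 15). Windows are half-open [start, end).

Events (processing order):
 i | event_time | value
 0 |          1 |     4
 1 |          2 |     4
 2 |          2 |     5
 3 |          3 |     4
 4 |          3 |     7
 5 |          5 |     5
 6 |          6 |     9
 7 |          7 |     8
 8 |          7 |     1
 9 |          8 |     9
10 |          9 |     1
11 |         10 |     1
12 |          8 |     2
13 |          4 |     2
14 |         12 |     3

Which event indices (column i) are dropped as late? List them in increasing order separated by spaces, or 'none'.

12 13

i=0 t=1 v=4: → [1,3); WM=−∞
i=1 t=2 v=4: → [1,4); WM=2
i=2 t=2 v=5: → [1,4); WM=2
i=3 t=3 v=4: → [1,5); WM=3
i=4 t=3 v=7: → [1,5); WM=3
i=5 t=5 v=5: → [5,7); WM=5
i=6 t=6 v=9: → [5,8); WM=5
i=7 t=7 v=8: → [5,9); WM=7
i=8 t=7 v=1: → [5,9); WM=7
i=9 t=8 v=9: → [5,10); WM=8
i=10 t=9 v=1: → [5,11); WM=8
i=11 t=10 v=1: → [5,12); WM=10
i=12 t=8 v=2: DROP (t<10-1); WM=10
i=13 t=4 v=2: DROP (t<10-1); WM=10
i=14 t=12 v=3: → [12,14); WM=10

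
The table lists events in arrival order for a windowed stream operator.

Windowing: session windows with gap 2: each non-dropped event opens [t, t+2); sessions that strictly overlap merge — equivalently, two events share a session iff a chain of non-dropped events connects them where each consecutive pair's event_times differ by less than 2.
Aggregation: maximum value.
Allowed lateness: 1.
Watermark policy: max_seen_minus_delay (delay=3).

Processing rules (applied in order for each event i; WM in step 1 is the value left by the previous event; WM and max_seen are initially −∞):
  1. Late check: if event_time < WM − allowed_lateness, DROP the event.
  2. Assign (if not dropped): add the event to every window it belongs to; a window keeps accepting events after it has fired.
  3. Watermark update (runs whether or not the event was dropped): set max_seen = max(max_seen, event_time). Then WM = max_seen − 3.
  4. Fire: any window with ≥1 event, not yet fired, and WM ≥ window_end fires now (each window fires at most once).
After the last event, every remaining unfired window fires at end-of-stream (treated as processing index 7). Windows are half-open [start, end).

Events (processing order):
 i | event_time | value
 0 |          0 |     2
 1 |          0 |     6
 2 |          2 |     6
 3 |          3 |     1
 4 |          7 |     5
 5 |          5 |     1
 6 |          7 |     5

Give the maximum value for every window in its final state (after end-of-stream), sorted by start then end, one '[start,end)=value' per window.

i=0 t=0 v=2: → [0,2); WM=-3
i=1 t=0 v=6: → [0,2); WM=-3
i=2 t=2 v=6: → [2,4); WM=-1
i=3 t=3 v=1: → [2,5); WM=0
i=4 t=7 v=5: → [7,9); WM=4
i=5 t=5 v=1: → [5,7); WM=4
i=6 t=7 v=5: → [7,9); WM=4

[0,2)=6 [2,5)=6 [5,7)=1 [7,9)=5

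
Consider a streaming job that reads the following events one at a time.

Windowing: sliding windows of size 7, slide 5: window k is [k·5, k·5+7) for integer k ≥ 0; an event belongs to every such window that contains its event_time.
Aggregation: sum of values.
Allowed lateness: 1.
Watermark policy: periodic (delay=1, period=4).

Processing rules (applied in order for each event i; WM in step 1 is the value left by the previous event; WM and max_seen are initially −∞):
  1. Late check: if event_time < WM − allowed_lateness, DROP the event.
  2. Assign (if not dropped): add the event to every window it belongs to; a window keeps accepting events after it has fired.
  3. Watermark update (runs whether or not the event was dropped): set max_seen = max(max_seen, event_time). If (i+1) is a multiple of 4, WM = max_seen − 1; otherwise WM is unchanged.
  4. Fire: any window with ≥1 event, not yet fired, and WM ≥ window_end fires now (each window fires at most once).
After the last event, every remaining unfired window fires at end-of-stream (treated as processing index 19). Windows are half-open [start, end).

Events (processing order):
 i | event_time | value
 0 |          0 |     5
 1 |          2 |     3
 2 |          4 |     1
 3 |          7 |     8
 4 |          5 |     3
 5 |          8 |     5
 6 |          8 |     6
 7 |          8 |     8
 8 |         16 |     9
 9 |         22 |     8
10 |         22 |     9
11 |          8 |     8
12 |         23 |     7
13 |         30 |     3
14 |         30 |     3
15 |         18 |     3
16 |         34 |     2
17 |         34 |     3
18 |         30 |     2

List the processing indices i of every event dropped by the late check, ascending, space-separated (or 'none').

i=0 t=0 v=5: → [0,7); WM=−∞
i=1 t=2 v=3: → [0,7); WM=−∞
i=2 t=4 v=1: → [0,7); WM=−∞
i=3 t=7 v=8: → [5,12); WM=6
i=4 t=5 v=3: → [5,12),[0,7); WM=6
i=5 t=8 v=5: → [5,12); WM=6
i=6 t=8 v=6: → [5,12); WM=6
i=7 t=8 v=8: → [5,12); WM=7; [0,7) fires=12
i=8 t=16 v=9: → [15,22),[10,17); WM=7
i=9 t=22 v=8: → [20,27); WM=7
i=10 t=22 v=9: → [20,27); WM=7
i=11 t=8 v=8: → [5,12); WM=21; [5,12) fires=38 [10,17) fires=9
i=12 t=23 v=7: → [20,27); WM=21
i=13 t=30 v=3: → [30,37),[25,32); WM=21
i=14 t=30 v=3: → [30,37),[25,32); WM=21
i=15 t=18 v=3: DROP (t<21-1); WM=29; [15,22) fires=9 [20,27) fires=24
i=16 t=34 v=2: → [30,37); WM=29
i=17 t=34 v=3: → [30,37); WM=29
i=18 t=30 v=2: → [30,37),[25,32); WM=29

15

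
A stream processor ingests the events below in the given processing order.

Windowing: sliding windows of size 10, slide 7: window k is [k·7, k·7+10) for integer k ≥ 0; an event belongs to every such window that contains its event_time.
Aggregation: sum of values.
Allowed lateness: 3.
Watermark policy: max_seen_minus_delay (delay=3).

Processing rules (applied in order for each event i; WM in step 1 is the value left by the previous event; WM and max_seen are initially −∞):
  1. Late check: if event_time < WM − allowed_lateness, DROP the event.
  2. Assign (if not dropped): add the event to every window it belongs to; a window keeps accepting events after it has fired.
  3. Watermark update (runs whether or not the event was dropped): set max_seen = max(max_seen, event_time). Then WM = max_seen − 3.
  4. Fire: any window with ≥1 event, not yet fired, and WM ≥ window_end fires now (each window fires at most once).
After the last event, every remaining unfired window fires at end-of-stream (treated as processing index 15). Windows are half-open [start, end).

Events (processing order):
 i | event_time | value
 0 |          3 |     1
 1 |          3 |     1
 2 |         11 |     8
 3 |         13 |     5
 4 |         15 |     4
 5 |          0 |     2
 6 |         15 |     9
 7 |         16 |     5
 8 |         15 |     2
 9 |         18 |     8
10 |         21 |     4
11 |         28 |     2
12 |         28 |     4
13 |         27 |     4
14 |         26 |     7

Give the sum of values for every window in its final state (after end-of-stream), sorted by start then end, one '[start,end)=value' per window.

i=0 t=3 v=1: → [0,10); WM=0
i=1 t=3 v=1: → [0,10); WM=0
i=2 t=11 v=8: → [7,17); WM=8
i=3 t=13 v=5: → [7,17); WM=10; [0,10) fires=2
i=4 t=15 v=4: → [14,24),[7,17); WM=12
i=5 t=0 v=2: DROP (t<12-3); WM=12
i=6 t=15 v=9: → [14,24),[7,17); WM=12
i=7 t=16 v=5: → [14,24),[7,17); WM=13
i=8 t=15 v=2: → [14,24),[7,17); WM=13
i=9 t=18 v=8: → [14,24); WM=15
i=10 t=21 v=4: → [21,31),[14,24); WM=18; [7,17) fires=33
i=11 t=28 v=2: → [28,38),[21,31); WM=25; [14,24) fires=32
i=12 t=28 v=4: → [28,38),[21,31); WM=25
i=13 t=27 v=4: → [21,31); WM=25
i=14 t=26 v=7: → [21,31); WM=25

[0,10)=2 [7,17)=33 [14,24)=32 [21,31)=21 [28,38)=6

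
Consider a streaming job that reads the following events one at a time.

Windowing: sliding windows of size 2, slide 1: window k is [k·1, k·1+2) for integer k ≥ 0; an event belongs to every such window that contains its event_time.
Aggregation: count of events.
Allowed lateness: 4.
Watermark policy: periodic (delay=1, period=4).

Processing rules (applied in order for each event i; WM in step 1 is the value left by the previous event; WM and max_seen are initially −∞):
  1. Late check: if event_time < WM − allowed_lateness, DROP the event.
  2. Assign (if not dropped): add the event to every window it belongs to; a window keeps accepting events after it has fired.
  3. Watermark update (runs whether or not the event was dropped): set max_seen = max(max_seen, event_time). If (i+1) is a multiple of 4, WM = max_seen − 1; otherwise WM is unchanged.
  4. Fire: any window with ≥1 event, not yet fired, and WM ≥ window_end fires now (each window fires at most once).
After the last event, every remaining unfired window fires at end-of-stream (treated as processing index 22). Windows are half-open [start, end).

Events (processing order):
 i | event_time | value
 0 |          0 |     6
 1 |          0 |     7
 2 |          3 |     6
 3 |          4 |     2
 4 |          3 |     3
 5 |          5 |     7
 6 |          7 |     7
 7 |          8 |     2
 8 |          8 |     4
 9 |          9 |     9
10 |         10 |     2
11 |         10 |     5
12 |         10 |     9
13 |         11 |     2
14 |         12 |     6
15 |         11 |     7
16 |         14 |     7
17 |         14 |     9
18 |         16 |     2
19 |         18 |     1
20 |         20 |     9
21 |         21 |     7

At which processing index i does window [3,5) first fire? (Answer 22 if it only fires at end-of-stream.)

7

i=0 t=0 v=6: → [0,2); WM=−∞
i=1 t=0 v=7: → [0,2); WM=−∞
i=2 t=3 v=6: → [3,5),[2,4); WM=−∞
i=3 t=4 v=2: → [4,6),[3,5); WM=3; [0,2) fires=2
i=4 t=3 v=3: → [3,5),[2,4); WM=3
i=5 t=5 v=7: → [5,7),[4,6); WM=3
i=6 t=7 v=7: → [7,9),[6,8); WM=3
i=7 t=8 v=2: → [8,10),[7,9); WM=7; [2,4) fires=2 [3,5) fires=3 [4,6) fires=2 [5,7) fires=1
i=8 t=8 v=4: → [8,10),[7,9); WM=7
i=9 t=9 v=9: → [9,11),[8,10); WM=7
i=10 t=10 v=2: → [10,12),[9,11); WM=7
i=11 t=10 v=5: → [10,12),[9,11); WM=9; [6,8) fires=1 [7,9) fires=3
i=12 t=10 v=9: → [10,12),[9,11); WM=9
i=13 t=11 v=2: → [11,13),[10,12); WM=9
i=14 t=12 v=6: → [12,14),[11,13); WM=9
i=15 t=11 v=7: → [11,13),[10,12); WM=11; [8,10) fires=3 [9,11) fires=4
i=16 t=14 v=7: → [14,16),[13,15); WM=11
i=17 t=14 v=9: → [14,16),[13,15); WM=11
i=18 t=16 v=2: → [16,18),[15,17); WM=11
i=19 t=18 v=1: → [18,20),[17,19); WM=17; [10,12) fires=5 [11,13) fires=3 [12,14) fires=1 [13,15) fires=2 [14,16) fires=2 [15,17) fires=1
i=20 t=20 v=9: → [20,22),[19,21); WM=17
i=21 t=21 v=7: → [21,23),[20,22); WM=17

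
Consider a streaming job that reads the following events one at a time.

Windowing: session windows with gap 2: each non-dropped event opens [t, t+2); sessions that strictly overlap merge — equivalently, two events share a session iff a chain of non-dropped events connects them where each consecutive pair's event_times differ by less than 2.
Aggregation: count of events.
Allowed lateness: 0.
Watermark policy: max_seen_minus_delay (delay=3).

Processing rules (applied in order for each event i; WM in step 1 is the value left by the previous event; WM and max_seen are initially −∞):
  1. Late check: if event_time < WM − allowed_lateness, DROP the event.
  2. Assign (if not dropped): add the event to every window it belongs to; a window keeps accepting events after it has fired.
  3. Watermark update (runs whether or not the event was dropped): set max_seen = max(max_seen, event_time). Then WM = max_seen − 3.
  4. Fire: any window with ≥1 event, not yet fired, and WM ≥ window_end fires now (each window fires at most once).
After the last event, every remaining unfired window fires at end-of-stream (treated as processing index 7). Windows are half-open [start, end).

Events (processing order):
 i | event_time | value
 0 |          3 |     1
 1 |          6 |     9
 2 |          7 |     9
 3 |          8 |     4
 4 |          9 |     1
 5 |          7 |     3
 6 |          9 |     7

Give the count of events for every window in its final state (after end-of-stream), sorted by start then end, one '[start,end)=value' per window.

[3,5)=1 [6,11)=6

i=0 t=3 v=1: → [3,5); WM=0
i=1 t=6 v=9: → [6,8); WM=3
i=2 t=7 v=9: → [6,9); WM=4
i=3 t=8 v=4: → [6,10); WM=5
i=4 t=9 v=1: → [6,11); WM=6
i=5 t=7 v=3: → [6,11); WM=6
i=6 t=9 v=7: → [6,11); WM=6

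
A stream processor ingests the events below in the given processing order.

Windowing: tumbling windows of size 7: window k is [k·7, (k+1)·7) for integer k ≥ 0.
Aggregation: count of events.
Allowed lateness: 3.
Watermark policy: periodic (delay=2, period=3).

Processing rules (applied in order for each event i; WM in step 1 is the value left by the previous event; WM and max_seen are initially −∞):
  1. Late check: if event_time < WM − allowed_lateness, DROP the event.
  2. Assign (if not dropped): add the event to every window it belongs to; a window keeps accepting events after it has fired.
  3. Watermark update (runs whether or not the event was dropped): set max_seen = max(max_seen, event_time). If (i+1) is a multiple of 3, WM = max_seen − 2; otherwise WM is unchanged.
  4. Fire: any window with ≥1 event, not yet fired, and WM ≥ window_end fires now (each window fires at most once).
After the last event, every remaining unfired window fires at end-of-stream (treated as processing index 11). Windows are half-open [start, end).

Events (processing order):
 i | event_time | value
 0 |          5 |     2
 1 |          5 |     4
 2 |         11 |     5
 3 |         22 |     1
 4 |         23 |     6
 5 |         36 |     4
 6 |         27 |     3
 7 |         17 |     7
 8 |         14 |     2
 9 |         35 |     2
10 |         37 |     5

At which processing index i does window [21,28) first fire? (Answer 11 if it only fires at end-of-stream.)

5

i=0 t=5 v=2: → [0,7); WM=−∞
i=1 t=5 v=4: → [0,7); WM=−∞
i=2 t=11 v=5: → [7,14); WM=9; [0,7) fires=2
i=3 t=22 v=1: → [21,28); WM=9
i=4 t=23 v=6: → [21,28); WM=9
i=5 t=36 v=4: → [35,42); WM=34; [7,14) fires=1 [21,28) fires=2
i=6 t=27 v=3: DROP (t<34-3); WM=34
i=7 t=17 v=7: DROP (t<34-3); WM=34
i=8 t=14 v=2: DROP (t<34-3); WM=34
i=9 t=35 v=2: → [35,42); WM=34
i=10 t=37 v=5: → [35,42); WM=34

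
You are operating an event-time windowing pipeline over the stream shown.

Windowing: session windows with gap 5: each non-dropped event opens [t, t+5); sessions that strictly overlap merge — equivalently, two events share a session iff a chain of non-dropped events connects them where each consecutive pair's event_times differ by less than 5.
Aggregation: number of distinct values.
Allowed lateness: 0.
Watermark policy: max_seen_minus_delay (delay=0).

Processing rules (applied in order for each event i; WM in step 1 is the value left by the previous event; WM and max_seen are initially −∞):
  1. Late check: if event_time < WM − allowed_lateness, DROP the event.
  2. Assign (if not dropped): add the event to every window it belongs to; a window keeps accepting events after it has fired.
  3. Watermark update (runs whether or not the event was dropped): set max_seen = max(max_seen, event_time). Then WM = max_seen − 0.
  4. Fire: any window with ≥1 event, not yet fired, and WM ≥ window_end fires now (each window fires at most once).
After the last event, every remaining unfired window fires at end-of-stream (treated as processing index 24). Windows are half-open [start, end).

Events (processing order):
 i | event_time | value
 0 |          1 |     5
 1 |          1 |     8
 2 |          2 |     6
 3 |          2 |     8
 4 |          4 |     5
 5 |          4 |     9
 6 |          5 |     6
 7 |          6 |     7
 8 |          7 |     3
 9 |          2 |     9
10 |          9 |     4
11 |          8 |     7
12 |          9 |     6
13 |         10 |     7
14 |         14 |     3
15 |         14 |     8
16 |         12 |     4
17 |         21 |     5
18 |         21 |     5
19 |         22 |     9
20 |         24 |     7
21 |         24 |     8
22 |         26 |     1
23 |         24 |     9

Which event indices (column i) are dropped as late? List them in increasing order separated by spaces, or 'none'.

i=0 t=1 v=5: → [1,6); WM=1
i=1 t=1 v=8: → [1,6); WM=1
i=2 t=2 v=6: → [1,7); WM=2
i=3 t=2 v=8: → [1,7); WM=2
i=4 t=4 v=5: → [1,9); WM=4
i=5 t=4 v=9: → [1,9); WM=4
i=6 t=5 v=6: → [1,10); WM=5
i=7 t=6 v=7: → [1,11); WM=6
i=8 t=7 v=3: → [1,12); WM=7
i=9 t=2 v=9: DROP (t<7-0); WM=7
i=10 t=9 v=4: → [1,14); WM=9
i=11 t=8 v=7: DROP (t<9-0); WM=9
i=12 t=9 v=6: → [1,14); WM=9
i=13 t=10 v=7: → [1,15); WM=10
i=14 t=14 v=3: → [1,19); WM=14
i=15 t=14 v=8: → [1,19); WM=14
i=16 t=12 v=4: DROP (t<14-0); WM=14
i=17 t=21 v=5: → [21,26); WM=21
i=18 t=21 v=5: → [21,26); WM=21
i=19 t=22 v=9: → [21,27); WM=22
i=20 t=24 v=7: → [21,29); WM=24
i=21 t=24 v=8: → [21,29); WM=24
i=22 t=26 v=1: → [21,31); WM=26
i=23 t=24 v=9: DROP (t<26-0); WM=26

9 11 16 23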